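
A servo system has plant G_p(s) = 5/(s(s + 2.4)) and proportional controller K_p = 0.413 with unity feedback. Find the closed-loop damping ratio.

ζ = 0.835

1 + K_p·G_p(s) = 0 gives s² + 2.4s + 2.065 = 0.
So ω_n² = 2.065 ⇒ ω_n = 1.437 rad/s, and ζ = 2.4/(2ω_n) = 0.835.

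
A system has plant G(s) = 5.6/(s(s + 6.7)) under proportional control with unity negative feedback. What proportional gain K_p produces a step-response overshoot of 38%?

From %OS = 100·exp(−πζ/√(1−ζ²)) = 38%, ζ = −ln(0.38)/√(π²+ln²(0.38)) = 0.2943.
Characteristic equation s² + 6.7s + 5.6K_p = 0 gives ζ = 6.7/(2√(5.6K_p)).
Setting ζ = 0.2943: √(5.6K_p) = 6.7/(2·0.2943) = 11.38, so K_p = 129.5/5.6 = 23.1.

K_p = 23.1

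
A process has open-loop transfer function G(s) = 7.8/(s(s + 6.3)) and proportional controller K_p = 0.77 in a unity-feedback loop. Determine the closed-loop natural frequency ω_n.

1 + K_p·G(s) = 0 gives s² + 6.3s + 6.006 = 0.
So ω_n² = 6.006 ⇒ ω_n = 2.451 rad/s, and ζ = 6.3/(2ω_n) = 1.29.

ω_n = 2.45 rad/s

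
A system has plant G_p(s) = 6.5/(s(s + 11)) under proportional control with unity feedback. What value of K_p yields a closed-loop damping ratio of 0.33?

Closed-loop characteristic equation: s² + 11s + K_p·6.5 = 0.
So ω_n = √(6.5K_p) and 2ζω_n = 11, giving ζ = 11/(2√(6.5K_p)).
Setting ζ = 0.33: √(6.5K_p) = 11/(2·0.33) = 16.67, so K_p = 277.8/6.5 = 42.7.

K_p = 42.7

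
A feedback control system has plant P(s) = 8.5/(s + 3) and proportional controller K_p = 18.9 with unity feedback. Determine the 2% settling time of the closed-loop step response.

T_s ≈ 0.0244 s

Closed-loop transfer function: T(s) = K_p·P(s)/(1 + K_p·P(s)) = 160.6/(s + 3 + 160.6) = 160.6/(s + 163.6).
Time constant τ = 1/163.6 = 0.006111 s, so the 2% settling time is about 4τ = 0.0244 s.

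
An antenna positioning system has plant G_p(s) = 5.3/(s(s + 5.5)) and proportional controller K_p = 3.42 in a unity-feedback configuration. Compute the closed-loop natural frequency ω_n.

ω_n = 4.26 rad/s

With unity feedback the closed-loop characteristic equation is s² + 5.5s + 3.42·5.3 = s² + 5.5s + 18.13 = 0.
Matching s² + 2ζω_n s + ω_n²: ω_n = √18.13 = 4.257 rad/s and 2ζω_n = 5.5, so ζ = 5.5/(2·4.257) = 0.646.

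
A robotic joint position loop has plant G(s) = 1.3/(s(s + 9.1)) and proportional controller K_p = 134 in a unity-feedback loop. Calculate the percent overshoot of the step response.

From 1 + K_pG(s) = 0: s² + 9.1s + 174.2 = 0 ⇒ ω_n = 13.2, ζ = 0.3447.
%OS = 100·exp(−πζ/√(1−ζ²)) = 100·exp(−π·0.3447/√0.8812) = 31.5%.

31.5%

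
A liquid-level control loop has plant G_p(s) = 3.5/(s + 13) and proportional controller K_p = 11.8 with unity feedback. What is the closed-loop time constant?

τ = 0.0184 s

Closed-loop transfer function: T(s) = K_p·G_p(s)/(1 + K_p·G_p(s)) = 41.3/(s + 13 + 41.3) = 41.3/(s + 54.3).
Time constant τ = 1/54.3 = 0.0184 s.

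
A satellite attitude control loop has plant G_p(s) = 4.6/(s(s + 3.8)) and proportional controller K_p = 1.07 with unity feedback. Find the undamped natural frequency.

With unity feedback the closed-loop characteristic equation is s² + 3.8s + 1.07·4.6 = s² + 3.8s + 4.922 = 0.
So ω_n² = 4.922 ⇒ ω_n = 2.219 rad/s, and ζ = 3.8/(2ω_n) = 0.856.

ω_n = 2.22 rad/s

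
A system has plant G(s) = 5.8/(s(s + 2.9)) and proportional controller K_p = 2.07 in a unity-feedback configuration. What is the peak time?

T_p = 0.998 s

From 1 + K_pG(s) = 0: s² + 2.9s + 12.01 = 0 ⇒ ω_n = 3.465, ζ = 0.4185.
Damped frequency ω_d = ω_n√(1−ζ²) = 3.147 rad/s, so peak time T_p = π/ω_d = 0.998 s.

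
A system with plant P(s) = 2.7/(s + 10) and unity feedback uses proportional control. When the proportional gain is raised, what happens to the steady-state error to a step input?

decrease

e_ss = 1/(1 + K_p·P(0)); a larger K_p raises the denominator, so e_ss decreases.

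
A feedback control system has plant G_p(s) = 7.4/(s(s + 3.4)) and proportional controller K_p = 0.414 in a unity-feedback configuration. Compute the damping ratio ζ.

1 + K_p·G_p(s) = 0 gives s² + 3.4s + 3.064 = 0.
So ω_n² = 3.064 ⇒ ω_n = 1.75 rad/s, and ζ = 3.4/(2ω_n) = 0.971.

ζ = 0.971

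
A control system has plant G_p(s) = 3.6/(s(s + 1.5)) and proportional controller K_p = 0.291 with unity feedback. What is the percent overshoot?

3.39%

The closed-loop denominator s² + 1.5s + 1.048 gives ω_n = √1.048 = 1.024 and ζ = 1.5/(2ω_n) = 0.7328.
%OS = 100·exp(−πζ/√(1−ζ²)) = 100·exp(−π·0.7328/√0.4631) = 3.39%.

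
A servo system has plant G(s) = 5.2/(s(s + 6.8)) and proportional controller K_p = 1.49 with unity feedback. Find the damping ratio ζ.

ζ = 1.22

1 + K_p·G(s) = 0 gives s² + 6.8s + 7.748 = 0.
Matching s² + 2ζω_n s + ω_n²: ω_n = √7.748 = 2.784 rad/s and 2ζω_n = 6.8, so ζ = 6.8/(2·2.784) = 1.22.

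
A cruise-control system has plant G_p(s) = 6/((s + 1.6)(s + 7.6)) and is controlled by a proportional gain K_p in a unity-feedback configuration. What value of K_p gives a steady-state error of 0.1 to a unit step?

K_p = 18.2

Steady-state error for a unit step on this type-0 loop is 1/(1 + K_p·G_p(0)).
G_p(0) = 0.4934. Require 1/(1 + K_p·0.4934) = 0.1, so 1 + 0.4934·K_p = 10.
K_p = (10 − 1)/0.4934 = 18.2.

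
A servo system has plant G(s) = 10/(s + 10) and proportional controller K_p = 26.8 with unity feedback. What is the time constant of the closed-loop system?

Closed-loop transfer function: T(s) = K_p·G(s)/(1 + K_p·G(s)) = 268/(s + 10 + 268) = 268/(s + 278).
Time constant τ = 1/278 = 0.0036 s.

τ = 0.0036 s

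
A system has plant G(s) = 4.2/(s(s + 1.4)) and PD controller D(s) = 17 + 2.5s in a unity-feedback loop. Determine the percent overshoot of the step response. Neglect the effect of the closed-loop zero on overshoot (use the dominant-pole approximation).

Forward path: (17 + 2.5s)·4.2/(s(s+1.4)). The closed-loop characteristic equation is s² + (1.4 + 4.2·2.5)s + 4.2·17 = 0.
That is s² + 11.9s + 71.4 = 0, so ω_n = 8.45 rad/s and ζ = 11.9/(2·8.45) = 0.7042.
%OS = 100·exp(−πζ/√(1−ζ²)) = 4.44%.

4.44%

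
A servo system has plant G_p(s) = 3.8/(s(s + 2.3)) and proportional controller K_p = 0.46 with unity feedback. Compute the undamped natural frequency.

ω_n = 1.32 rad/s

With unity feedback the closed-loop characteristic equation is s² + 2.3s + 0.46·3.8 = s² + 2.3s + 1.748 = 0.
Matching s² + 2ζω_n s + ω_n²: ω_n = √1.748 = 1.322 rad/s and 2ζω_n = 2.3, so ζ = 2.3/(2·1.322) = 0.87.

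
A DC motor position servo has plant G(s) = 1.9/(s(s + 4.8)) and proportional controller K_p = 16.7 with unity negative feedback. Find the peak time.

Closed-loop characteristic equation: s² + 4.8s + 31.73 = 0, so ω_n = 5.633 rad/s and ζ = 4.8/(2·5.633) = 0.4261.
Damped frequency ω_d = ω_n√(1−ζ²) = 5.096 rad/s, so peak time T_p = π/ω_d = 0.616 s.

T_p = 0.616 s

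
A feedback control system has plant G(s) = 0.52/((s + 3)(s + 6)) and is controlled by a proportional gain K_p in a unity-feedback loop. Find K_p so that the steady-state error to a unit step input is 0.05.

For a type-0 loop with proportional control, e_ss = 1/(1 + K_p·G(0)).
G(0) = 0.02889. Require 1/(1 + K_p·0.02889) = 0.05, so 1 + 0.02889·K_p = 20.
K_p = (20 − 1)/0.02889 = 658.

K_p = 658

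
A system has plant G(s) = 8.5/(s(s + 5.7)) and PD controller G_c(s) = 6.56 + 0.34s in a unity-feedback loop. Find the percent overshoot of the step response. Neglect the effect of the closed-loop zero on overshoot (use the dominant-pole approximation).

Forward path: (6.56 + 0.34s)·8.5/(s(s+5.7)). The closed-loop characteristic equation is s² + (5.7 + 8.5·0.34)s + 8.5·6.56 = 0.
That is s² + 8.59s + 55.76 = 0, so ω_n = 7.467 rad/s and ζ = 8.59/(2·7.467) = 0.5752.
%OS = 100·exp(−πζ/√(1−ζ²)) = 11%.

11%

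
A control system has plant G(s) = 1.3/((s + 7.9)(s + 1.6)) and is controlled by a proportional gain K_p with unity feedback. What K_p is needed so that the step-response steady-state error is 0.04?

For a type-0 loop with proportional control, e_ss = 1/(1 + K_p·G(0)).
G(0) = 0.1028. Require 1/(1 + K_p·0.1028) = 0.04, so 1 + 0.1028·K_p = 25.
K_p = (25 − 1)/0.1028 = 233.

K_p = 233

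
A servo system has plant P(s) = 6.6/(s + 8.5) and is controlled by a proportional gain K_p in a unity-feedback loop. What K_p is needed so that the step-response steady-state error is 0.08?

K_p = 14.8

Steady-state error for a unit step on this type-0 loop is 1/(1 + K_p·P(0)).
P(0) = 0.7765. Require 1/(1 + K_p·0.7765) = 0.08, so 1 + 0.7765·K_p = 12.5.
K_p = (12.5 − 1)/0.7765 = 14.8.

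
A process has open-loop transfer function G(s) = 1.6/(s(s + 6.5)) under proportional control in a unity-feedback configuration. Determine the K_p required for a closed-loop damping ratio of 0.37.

K_p = 48.2

Closed-loop characteristic equation: s² + 6.5s + K_p·1.6 = 0.
So ω_n = √(1.6K_p) and 2ζω_n = 6.5, giving ζ = 6.5/(2√(1.6K_p)).
Setting ζ = 0.37: √(1.6K_p) = 6.5/(2·0.37) = 8.784, so K_p = 77.15/1.6 = 48.2.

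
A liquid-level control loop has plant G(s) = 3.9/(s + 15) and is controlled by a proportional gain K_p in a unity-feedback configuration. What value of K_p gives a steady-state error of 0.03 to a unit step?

K_p = 124

For a type-0 loop with proportional control, e_ss = 1/(1 + K_p·G(0)).
G(0) = 0.26. Require 1/(1 + K_p·0.26) = 0.03, so 1 + 0.26·K_p = 33.33.
K_p = (33.33 − 1)/0.26 = 124.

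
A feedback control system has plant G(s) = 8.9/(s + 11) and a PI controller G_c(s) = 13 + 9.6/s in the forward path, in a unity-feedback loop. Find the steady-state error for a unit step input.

0

The open loop G_c(s)G(s) has a pole at the origin (type 1), so the static position error constant is infinite and e_ss = 1/(1+∞) = 0.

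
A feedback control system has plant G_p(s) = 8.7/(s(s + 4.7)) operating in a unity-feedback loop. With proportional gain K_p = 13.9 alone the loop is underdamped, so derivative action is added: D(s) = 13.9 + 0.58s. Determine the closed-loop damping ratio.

ζ = 0.443

Forward path: (13.9 + 0.58s)·8.7/(s(s+4.7)). The closed-loop characteristic equation is s² + (4.7 + 8.7·0.58)s + 8.7·13.9 = 0.
That is s² + 9.746s + 120.9 = 0, so ω_n = 11 rad/s and ζ = 9.746/(2·11) = 0.4431.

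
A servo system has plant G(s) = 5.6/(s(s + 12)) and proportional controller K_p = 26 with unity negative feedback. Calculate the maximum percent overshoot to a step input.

16.5%

The closed-loop denominator s² + 12s + 145.6 gives ω_n = √145.6 = 12.07 and ζ = 12/(2ω_n) = 0.4972.
%OS = 100·exp(−πζ/√(1−ζ²)) = 100·exp(−π·0.4972/√0.7527) = 16.5%.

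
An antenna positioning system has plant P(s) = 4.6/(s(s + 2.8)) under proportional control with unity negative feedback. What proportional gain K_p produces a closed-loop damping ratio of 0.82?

K_p = 0.634

Closed-loop characteristic equation: s² + 2.8s + K_p·4.6 = 0.
So ω_n = √(4.6K_p) and 2ζω_n = 2.8, giving ζ = 2.8/(2√(4.6K_p)).
Setting ζ = 0.82: √(4.6K_p) = 2.8/(2·0.82) = 1.707, so K_p = 2.915/4.6 = 0.634.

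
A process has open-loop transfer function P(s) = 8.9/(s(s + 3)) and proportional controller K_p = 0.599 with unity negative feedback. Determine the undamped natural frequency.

With unity feedback the closed-loop characteristic equation is s² + 3s + 0.599·8.9 = s² + 3s + 5.331 = 0.
Matching s² + 2ζω_n s + ω_n²: ω_n = √5.331 = 2.309 rad/s and 2ζω_n = 3, so ζ = 3/(2·2.309) = 0.65.

ω_n = 2.31 rad/s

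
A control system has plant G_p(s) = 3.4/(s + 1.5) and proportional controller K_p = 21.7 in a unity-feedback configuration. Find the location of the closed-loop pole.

Closed-loop transfer function: T(s) = K_p·G_p(s)/(1 + K_p·G_p(s)) = 73.78/(s + 1.5 + 73.78) = 73.78/(s + 75.28).
The closed-loop pole is at s = −75.28.

s = -75.28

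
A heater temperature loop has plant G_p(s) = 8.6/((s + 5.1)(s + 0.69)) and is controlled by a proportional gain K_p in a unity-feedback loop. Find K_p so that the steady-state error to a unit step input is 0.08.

K_p = 4.71

Steady-state error for a unit step on this type-0 loop is 1/(1 + K_p·G_p(0)).
G_p(0) = 2.444. Require 1/(1 + K_p·2.444) = 0.08, so 1 + 2.444·K_p = 12.5.
K_p = (12.5 − 1)/2.444 = 4.71.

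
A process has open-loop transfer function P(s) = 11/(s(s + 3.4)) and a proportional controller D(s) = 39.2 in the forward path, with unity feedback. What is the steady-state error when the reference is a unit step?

The open loop D(s)P(s) has a pole at the origin (type 1), so the static position error constant is infinite and e_ss = 1/(1+∞) = 0.

0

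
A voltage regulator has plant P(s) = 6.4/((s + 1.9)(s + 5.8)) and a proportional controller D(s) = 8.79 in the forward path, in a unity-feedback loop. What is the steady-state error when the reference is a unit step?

The loop is type 0. Static position error constant K_pos = D(0)·P(0) = 8.79·0.5808 = 5.105.
Steady-state error to a unit step: e_ss = 1/(1+K_pos) = 1/6.105 = 0.164.

0.164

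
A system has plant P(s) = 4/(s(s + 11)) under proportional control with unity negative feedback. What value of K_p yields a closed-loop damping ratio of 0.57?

K_p = 23.3

Closed-loop characteristic equation: s² + 11s + K_p·4 = 0.
So ω_n = √(4K_p) and 2ζω_n = 11, giving ζ = 11/(2√(4K_p)).
Setting ζ = 0.57: √(4K_p) = 11/(2·0.57) = 9.649, so K_p = 93.11/4 = 23.3.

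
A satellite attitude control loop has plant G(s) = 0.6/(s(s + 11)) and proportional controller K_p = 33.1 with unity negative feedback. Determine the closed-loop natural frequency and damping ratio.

With unity feedback the closed-loop characteristic equation is s² + 11s + 33.1·0.6 = s² + 11s + 19.86 = 0.
So ω_n² = 19.86 ⇒ ω_n = 4.456 rad/s, and ζ = 11/(2ω_n) = 1.23.

ω_n = 4.46 rad/s, ζ = 1.23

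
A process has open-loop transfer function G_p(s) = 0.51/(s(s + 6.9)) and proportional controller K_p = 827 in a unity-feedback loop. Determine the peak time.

Closed-loop characteristic equation: s² + 6.9s + 421.8 = 0, so ω_n = 20.54 rad/s and ζ = 6.9/(2·20.54) = 0.168.
Damped frequency ω_d = ω_n√(1−ζ²) = 20.25 rad/s, so peak time T_p = π/ω_d = 0.155 s.

T_p = 0.155 s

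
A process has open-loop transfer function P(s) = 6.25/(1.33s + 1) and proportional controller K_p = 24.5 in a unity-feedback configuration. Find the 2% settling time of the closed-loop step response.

T_s ≈ 0.0345 s

Closed loop: T(s) = K_p·P/(1+K_p·P) = 153.1/(1.33s + 1 + 153.1), with pole at s = −(1 + 153.1)/1.33 = −115.9.
τ = 1/115.9 = 0.008629 s, so 2% settling time ≈ 4τ = 0.0345 s.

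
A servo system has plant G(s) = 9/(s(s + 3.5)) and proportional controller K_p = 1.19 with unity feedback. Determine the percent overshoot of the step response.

The closed-loop denominator s² + 3.5s + 10.71 gives ω_n = √10.71 = 3.273 and ζ = 3.5/(2ω_n) = 0.5347.
%OS = 100·exp(−πζ/√(1−ζ²)) = 100·exp(−π·0.5347/√0.7141) = 13.7%.

13.7%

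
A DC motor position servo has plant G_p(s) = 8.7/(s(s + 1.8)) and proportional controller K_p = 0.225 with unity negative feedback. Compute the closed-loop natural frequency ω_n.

ω_n = 1.4 rad/s

1 + K_p·G_p(s) = 0 gives s² + 1.8s + 1.957 = 0.
So ω_n² = 1.957 ⇒ ω_n = 1.399 rad/s, and ζ = 1.8/(2ω_n) = 0.643.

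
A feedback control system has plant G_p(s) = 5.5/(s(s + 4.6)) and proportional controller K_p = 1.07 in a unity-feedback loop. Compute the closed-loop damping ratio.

ζ = 0.948

The closed-loop denominator is s(s+4.6) + 1.07·5.5 = s² + 4.6s + 5.885.
So ω_n² = 5.885 ⇒ ω_n = 2.426 rad/s, and ζ = 4.6/(2ω_n) = 0.948.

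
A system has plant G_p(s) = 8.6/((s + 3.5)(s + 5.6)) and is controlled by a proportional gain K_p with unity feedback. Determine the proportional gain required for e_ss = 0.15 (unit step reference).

The loop is type 0, so e_ss(step) = 1/(1 + K_pos) with K_pos = K_p·G_p(0).
G_p(0) = 0.4388. Require 1/(1 + K_p·0.4388) = 0.15, so 1 + 0.4388·K_p = 6.667.
K_p = (6.667 − 1)/0.4388 = 12.9.

K_p = 12.9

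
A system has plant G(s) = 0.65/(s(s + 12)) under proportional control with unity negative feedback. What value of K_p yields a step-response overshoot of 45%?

K_p = 913

From %OS = 100·exp(−πζ/√(1−ζ²)) = 45%, ζ = −ln(0.45)/√(π²+ln²(0.45)) = 0.2463.
Characteristic equation s² + 12s + 0.65K_p = 0 gives ζ = 12/(2√(0.65K_p)).
Setting ζ = 0.2463: √(0.65K_p) = 12/(2·0.2463) = 24.36, so K_p = 593.2/0.65 = 913.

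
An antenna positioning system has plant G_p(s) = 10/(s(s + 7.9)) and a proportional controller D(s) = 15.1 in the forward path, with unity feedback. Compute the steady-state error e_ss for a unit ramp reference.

0.0523

The loop has one pole at the origin (type 1). Velocity error constant K_v = lim_{s→0} s·D(s)G_p(s) = 15.1·10/7.9 = 19.11.
Steady-state error to a unit ramp: e_ss = 1/K_v = 0.0523.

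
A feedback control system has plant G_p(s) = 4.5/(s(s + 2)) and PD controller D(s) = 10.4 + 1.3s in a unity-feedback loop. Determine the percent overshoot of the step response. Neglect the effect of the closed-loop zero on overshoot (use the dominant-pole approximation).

Forward path: (10.4 + 1.3s)·4.5/(s(s+2)). The closed-loop characteristic equation is s² + (2 + 4.5·1.3)s + 4.5·10.4 = 0.
That is s² + 7.85s + 46.8 = 0, so ω_n = 6.841 rad/s and ζ = 7.85/(2·6.841) = 0.5737.
%OS = 100·exp(−πζ/√(1−ζ²)) = 11.1%.

11.1%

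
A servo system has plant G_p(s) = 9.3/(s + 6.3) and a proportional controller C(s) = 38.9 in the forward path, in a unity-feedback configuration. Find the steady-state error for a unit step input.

The loop is type 0. Static position error constant K_pos = C(0)·G_p(0) = 38.9·1.476 = 57.42.
Steady-state error to a unit step: e_ss = 1/(1+K_pos) = 1/58.42 = 0.0171.

0.0171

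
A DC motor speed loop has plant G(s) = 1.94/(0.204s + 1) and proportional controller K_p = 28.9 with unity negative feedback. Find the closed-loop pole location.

Closed loop: T(s) = K_p·G/(1+K_p·G) = 56.07/(0.204s + 1 + 56.07), with pole at s = −(1 + 56.07)/0.204 = −279.7.

s = -279.7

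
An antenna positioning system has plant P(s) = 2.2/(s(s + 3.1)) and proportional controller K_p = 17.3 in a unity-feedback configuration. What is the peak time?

T_p = 0.526 s

From 1 + K_pP(s) = 0: s² + 3.1s + 38.06 = 0 ⇒ ω_n = 6.169, ζ = 0.2512.
Damped frequency ω_d = ω_n√(1−ζ²) = 5.971 rad/s, so peak time T_p = π/ω_d = 0.526 s.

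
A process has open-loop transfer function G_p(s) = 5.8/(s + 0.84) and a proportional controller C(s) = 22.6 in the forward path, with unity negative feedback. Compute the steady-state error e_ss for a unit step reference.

The loop is type 0. Static position error constant K_pos = C(0)·G_p(0) = 22.6·6.905 = 156.
Steady-state error to a unit step: e_ss = 1/(1+K_pos) = 1/157 = 0.00637.

0.00637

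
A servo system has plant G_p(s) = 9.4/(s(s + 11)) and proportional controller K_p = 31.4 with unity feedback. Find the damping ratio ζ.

ζ = 0.32

The closed-loop denominator is s(s+11) + 31.4·9.4 = s² + 11s + 295.2.
So ω_n² = 295.2 ⇒ ω_n = 17.18 rad/s, and ζ = 11/(2ω_n) = 0.32.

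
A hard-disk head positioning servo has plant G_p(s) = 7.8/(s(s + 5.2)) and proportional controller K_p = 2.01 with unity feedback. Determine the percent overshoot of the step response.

6.49%

From 1 + K_pG_p(s) = 0: s² + 5.2s + 15.68 = 0 ⇒ ω_n = 3.96, ζ = 0.6566.
%OS = 100·exp(−πζ/√(1−ζ²)) = 100·exp(−π·0.6566/√0.5688) = 6.49%.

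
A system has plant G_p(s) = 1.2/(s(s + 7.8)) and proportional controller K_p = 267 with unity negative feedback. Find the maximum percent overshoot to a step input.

Closed-loop characteristic equation: s² + 7.8s + 320.4 = 0, so ω_n = 17.9 rad/s and ζ = 7.8/(2·17.9) = 0.2179.
%OS = 100·exp(−πζ/√(1−ζ²)) = 100·exp(−π·0.2179/√0.9525) = 49.6%.

49.6%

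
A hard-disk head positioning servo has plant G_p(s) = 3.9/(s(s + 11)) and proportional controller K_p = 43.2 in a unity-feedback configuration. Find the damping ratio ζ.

1 + K_p·G_p(s) = 0 gives s² + 11s + 168.5 = 0.
So ω_n² = 168.5 ⇒ ω_n = 12.98 rad/s, and ζ = 11/(2ω_n) = 0.424.

ζ = 0.424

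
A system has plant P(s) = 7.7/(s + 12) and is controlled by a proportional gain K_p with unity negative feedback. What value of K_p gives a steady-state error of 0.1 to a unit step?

K_p = 14

For a type-0 loop with proportional control, e_ss = 1/(1 + K_p·P(0)).
P(0) = 0.6417. Require 1/(1 + K_p·0.6417) = 0.1, so 1 + 0.6417·K_p = 10.
K_p = (10 − 1)/0.6417 = 14.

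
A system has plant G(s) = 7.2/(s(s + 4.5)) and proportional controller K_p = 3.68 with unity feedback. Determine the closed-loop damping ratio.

ζ = 0.437

The closed-loop denominator is s(s+4.5) + 3.68·7.2 = s² + 4.5s + 26.5.
Matching s² + 2ζω_n s + ω_n²: ω_n = √26.5 = 5.147 rad/s and 2ζω_n = 4.5, so ζ = 4.5/(2·5.147) = 0.437.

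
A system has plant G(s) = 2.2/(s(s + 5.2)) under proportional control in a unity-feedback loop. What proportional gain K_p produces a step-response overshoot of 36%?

From %OS = 100·exp(−πζ/√(1−ζ²)) = 36%, ζ = −ln(0.36)/√(π²+ln²(0.36)) = 0.3093.
Characteristic equation s² + 5.2s + 2.2K_p = 0 gives ζ = 5.2/(2√(2.2K_p)).
Setting ζ = 0.3093: √(2.2K_p) = 5.2/(2·0.3093) = 8.407, so K_p = 70.68/2.2 = 32.1.

K_p = 32.1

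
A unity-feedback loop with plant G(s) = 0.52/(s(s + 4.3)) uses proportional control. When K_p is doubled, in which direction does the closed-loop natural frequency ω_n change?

ω_n = √(0.52·K_p), which grows with K_p.

increase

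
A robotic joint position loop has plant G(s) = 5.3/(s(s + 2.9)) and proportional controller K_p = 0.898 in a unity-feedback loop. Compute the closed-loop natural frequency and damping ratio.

With unity feedback the closed-loop characteristic equation is s² + 2.9s + 0.898·5.3 = s² + 2.9s + 4.759 = 0.
So ω_n² = 4.759 ⇒ ω_n = 2.182 rad/s, and ζ = 2.9/(2ω_n) = 0.665.

ω_n = 2.18 rad/s, ζ = 0.665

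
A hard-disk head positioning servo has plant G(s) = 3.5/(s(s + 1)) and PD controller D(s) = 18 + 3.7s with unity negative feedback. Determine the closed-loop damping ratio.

ζ = 0.879

Forward path: (18 + 3.7s)·3.5/(s(s+1)). The closed-loop characteristic equation is s² + (1 + 3.5·3.7)s + 3.5·18 = 0.
That is s² + 13.95s + 63 = 0, so ω_n = 7.937 rad/s and ζ = 13.95/(2·7.937) = 0.8788.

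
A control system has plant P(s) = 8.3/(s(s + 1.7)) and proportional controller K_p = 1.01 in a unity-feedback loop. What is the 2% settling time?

T_s ≈ 4.71 s

From 1 + K_pP(s) = 0: s² + 1.7s + 8.383 = 0 ⇒ ω_n = 2.895, ζ = 0.2936.
2% settling time T_s ≈ 4/(ζω_n) = 4/0.85 = 4.71 s.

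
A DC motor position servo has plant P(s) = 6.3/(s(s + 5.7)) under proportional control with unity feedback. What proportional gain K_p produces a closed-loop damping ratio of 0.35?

K_p = 10.5

Closed-loop characteristic equation: s² + 5.7s + K_p·6.3 = 0.
So ω_n = √(6.3K_p) and 2ζω_n = 5.7, giving ζ = 5.7/(2√(6.3K_p)).
Setting ζ = 0.35: √(6.3K_p) = 5.7/(2·0.35) = 8.143, so K_p = 66.31/6.3 = 10.5.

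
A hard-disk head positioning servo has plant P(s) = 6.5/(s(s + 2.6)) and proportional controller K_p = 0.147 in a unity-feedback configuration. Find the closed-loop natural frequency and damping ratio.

The closed-loop denominator is s(s+2.6) + 0.147·6.5 = s² + 2.6s + 0.9555.
Matching s² + 2ζω_n s + ω_n²: ω_n = √0.9555 = 0.9775 rad/s and 2ζω_n = 2.6, so ζ = 2.6/(2·0.9775) = 1.33.

ω_n = 0.977 rad/s, ζ = 1.33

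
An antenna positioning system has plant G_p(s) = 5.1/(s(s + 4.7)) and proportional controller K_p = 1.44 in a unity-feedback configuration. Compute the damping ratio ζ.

The closed-loop denominator is s(s+4.7) + 1.44·5.1 = s² + 4.7s + 7.344.
Matching s² + 2ζω_n s + ω_n²: ω_n = √7.344 = 2.71 rad/s and 2ζω_n = 4.7, so ζ = 4.7/(2·2.71) = 0.867.

ζ = 0.867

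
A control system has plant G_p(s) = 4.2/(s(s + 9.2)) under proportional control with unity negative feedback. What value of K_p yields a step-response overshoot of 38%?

From %OS = 100·exp(−πζ/√(1−ζ²)) = 38%, ζ = −ln(0.38)/√(π²+ln²(0.38)) = 0.2943.
Characteristic equation s² + 9.2s + 4.2K_p = 0 gives ζ = 9.2/(2√(4.2K_p)).
Setting ζ = 0.2943: √(4.2K_p) = 9.2/(2·0.2943) = 15.63, so K_p = 244.2/4.2 = 58.1.

K_p = 58.1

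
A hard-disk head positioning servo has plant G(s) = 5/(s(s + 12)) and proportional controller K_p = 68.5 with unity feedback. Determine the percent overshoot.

34.1%

Closed-loop characteristic equation: s² + 12s + 342.5 = 0, so ω_n = 18.51 rad/s and ζ = 12/(2·18.51) = 0.3242.
%OS = 100·exp(−πζ/√(1−ζ²)) = 100·exp(−π·0.3242/√0.8949) = 34.1%.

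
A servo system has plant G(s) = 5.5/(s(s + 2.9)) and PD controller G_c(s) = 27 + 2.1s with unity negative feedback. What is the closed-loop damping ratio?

ζ = 0.593

Forward path: (27 + 2.1s)·5.5/(s(s+2.9)). The closed-loop characteristic equation is s² + (2.9 + 5.5·2.1)s + 5.5·27 = 0.
That is s² + 14.45s + 148.5 = 0, so ω_n = 12.19 rad/s and ζ = 14.45/(2·12.19) = 0.5929.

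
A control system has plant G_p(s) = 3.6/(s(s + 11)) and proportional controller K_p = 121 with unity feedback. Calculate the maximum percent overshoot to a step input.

42.4%

Closed-loop characteristic equation: s² + 11s + 435.6 = 0, so ω_n = 20.87 rad/s and ζ = 11/(2·20.87) = 0.2635.
%OS = 100·exp(−πζ/√(1−ζ²)) = 100·exp(−π·0.2635/√0.9306) = 42.4%.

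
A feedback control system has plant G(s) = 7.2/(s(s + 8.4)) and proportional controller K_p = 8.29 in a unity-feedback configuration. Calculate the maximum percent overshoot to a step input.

The closed-loop denominator s² + 8.4s + 59.69 gives ω_n = √59.69 = 7.726 and ζ = 8.4/(2ω_n) = 0.5436.
%OS = 100·exp(−πζ/√(1−ζ²)) = 100·exp(−π·0.5436/√0.7045) = 13.1%.

13.1%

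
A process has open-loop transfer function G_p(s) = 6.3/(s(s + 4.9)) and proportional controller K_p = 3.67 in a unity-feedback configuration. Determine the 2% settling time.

From 1 + K_pG_p(s) = 0: s² + 4.9s + 23.12 = 0 ⇒ ω_n = 4.808, ζ = 0.5095.
2% settling time T_s ≈ 4/(ζω_n) = 4/2.45 = 1.63 s.

T_s ≈ 1.63 s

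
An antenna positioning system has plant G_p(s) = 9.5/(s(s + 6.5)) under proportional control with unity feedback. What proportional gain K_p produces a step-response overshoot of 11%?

From %OS = 100·exp(−πζ/√(1−ζ²)) = 11%, ζ = −ln(0.11)/√(π²+ln²(0.11)) = 0.5749.
Characteristic equation s² + 6.5s + 9.5K_p = 0 gives ζ = 6.5/(2√(9.5K_p)).
Setting ζ = 0.5749: √(9.5K_p) = 6.5/(2·0.5749) = 5.653, so K_p = 31.96/9.5 = 3.36.

K_p = 3.36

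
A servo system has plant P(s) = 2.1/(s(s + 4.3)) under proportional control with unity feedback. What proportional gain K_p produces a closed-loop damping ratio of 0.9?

Closed-loop characteristic equation: s² + 4.3s + K_p·2.1 = 0.
So ω_n = √(2.1K_p) and 2ζω_n = 4.3, giving ζ = 4.3/(2√(2.1K_p)).
Setting ζ = 0.9: √(2.1K_p) = 4.3/(2·0.9) = 2.389, so K_p = 5.707/2.1 = 2.72.

K_p = 2.72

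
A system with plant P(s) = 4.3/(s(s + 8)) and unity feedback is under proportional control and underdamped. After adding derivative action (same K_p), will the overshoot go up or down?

decrease

With PD the characteristic equation becomes s² + (a + K·K_d)s + K·K_p = 0; the damping term grows, ζ rises, overshoot falls.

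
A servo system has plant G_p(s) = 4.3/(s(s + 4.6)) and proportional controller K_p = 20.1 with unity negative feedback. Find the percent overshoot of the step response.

44.8%

From 1 + K_pG_p(s) = 0: s² + 4.6s + 86.43 = 0 ⇒ ω_n = 9.297, ζ = 0.2474.
%OS = 100·exp(−πζ/√(1−ζ²)) = 100·exp(−π·0.2474/√0.9388) = 44.8%.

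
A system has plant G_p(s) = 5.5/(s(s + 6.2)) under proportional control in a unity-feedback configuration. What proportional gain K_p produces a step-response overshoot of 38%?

K_p = 20.2

From %OS = 100·exp(−πζ/√(1−ζ²)) = 38%, ζ = −ln(0.38)/√(π²+ln²(0.38)) = 0.2943.
Characteristic equation s² + 6.2s + 5.5K_p = 0 gives ζ = 6.2/(2√(5.5K_p)).
Setting ζ = 0.2943: √(5.5K_p) = 6.2/(2·0.2943) = 10.53, so K_p = 110.9/5.5 = 20.2.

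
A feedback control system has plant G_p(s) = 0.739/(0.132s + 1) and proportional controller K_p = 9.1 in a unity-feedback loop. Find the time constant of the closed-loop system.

τ = 0.0171 s

Closed loop: T(s) = K_p·G_p/(1+K_p·G_p) = 6.725/(0.132s + 1 + 6.725), with pole at s = −(1 + 6.725)/0.132 = −58.52.
Closed-loop time constant τ = 1/58.52 = 0.0171 s.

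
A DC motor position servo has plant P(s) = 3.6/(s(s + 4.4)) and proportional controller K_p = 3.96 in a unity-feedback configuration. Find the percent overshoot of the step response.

10.5%

The closed-loop denominator s² + 4.4s + 14.26 gives ω_n = √14.26 = 3.776 and ζ = 4.4/(2ω_n) = 0.5827.
%OS = 100·exp(−πζ/√(1−ζ²)) = 100·exp(−π·0.5827/√0.6605) = 10.5%.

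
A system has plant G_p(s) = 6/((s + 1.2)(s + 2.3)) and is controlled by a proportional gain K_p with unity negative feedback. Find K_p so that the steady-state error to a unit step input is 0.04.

For a type-0 loop with proportional control, e_ss = 1/(1 + K_p·G_p(0)).
G_p(0) = 2.174. Require 1/(1 + K_p·2.174) = 0.04, so 1 + 2.174·K_p = 25.
K_p = (25 − 1)/2.174 = 11.

K_p = 11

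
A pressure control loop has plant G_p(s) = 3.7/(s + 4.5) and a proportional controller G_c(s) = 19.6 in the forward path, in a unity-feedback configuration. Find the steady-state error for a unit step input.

The loop is type 0. Static position error constant K_pos = G_c(0)·G_p(0) = 19.6·0.8222 = 16.12.
Steady-state error to a unit step: e_ss = 1/(1+K_pos) = 1/17.12 = 0.0584.

0.0584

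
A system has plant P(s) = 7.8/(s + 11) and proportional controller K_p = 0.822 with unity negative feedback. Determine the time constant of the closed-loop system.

Closed-loop transfer function: T(s) = K_p·P(s)/(1 + K_p·P(s)) = 6.412/(s + 11 + 6.412) = 6.412/(s + 17.41).
Time constant τ = 1/17.41 = 0.0574 s.

τ = 0.0574 s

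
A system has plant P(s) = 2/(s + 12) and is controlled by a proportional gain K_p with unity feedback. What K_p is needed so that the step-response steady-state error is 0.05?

K_p = 114

Steady-state error for a unit step on this type-0 loop is 1/(1 + K_p·P(0)).
P(0) = 0.1667. Require 1/(1 + K_p·0.1667) = 0.05, so 1 + 0.1667·K_p = 20.
K_p = (20 − 1)/0.1667 = 114.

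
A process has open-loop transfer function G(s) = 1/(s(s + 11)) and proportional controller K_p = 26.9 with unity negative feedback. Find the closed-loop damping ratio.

With unity feedback the closed-loop characteristic equation is s² + 11s + 26.9·1 = s² + 11s + 26.9 = 0.
Matching s² + 2ζω_n s + ω_n²: ω_n = √26.9 = 5.187 rad/s and 2ζω_n = 11, so ζ = 11/(2·5.187) = 1.06.

ζ = 1.06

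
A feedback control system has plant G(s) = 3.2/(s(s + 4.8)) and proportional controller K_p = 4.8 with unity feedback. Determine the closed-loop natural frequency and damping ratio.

ω_n = 3.92 rad/s, ζ = 0.612

1 + K_p·G(s) = 0 gives s² + 4.8s + 15.36 = 0.
Matching s² + 2ζω_n s + ω_n²: ω_n = √15.36 = 3.919 rad/s and 2ζω_n = 4.8, so ζ = 4.8/(2·3.919) = 0.612.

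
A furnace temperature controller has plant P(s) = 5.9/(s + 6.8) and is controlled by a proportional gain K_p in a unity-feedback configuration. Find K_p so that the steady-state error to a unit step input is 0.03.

Steady-state error for a unit step on this type-0 loop is 1/(1 + K_p·P(0)).
P(0) = 0.8676. Require 1/(1 + K_p·0.8676) = 0.03, so 1 + 0.8676·K_p = 33.33.
K_p = (33.33 − 1)/0.8676 = 37.3.

K_p = 37.3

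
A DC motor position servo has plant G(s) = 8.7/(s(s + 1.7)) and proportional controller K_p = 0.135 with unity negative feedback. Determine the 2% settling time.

T_s ≈ 4.71 s

From 1 + K_pG(s) = 0: s² + 1.7s + 1.174 = 0 ⇒ ω_n = 1.084, ζ = 0.7843.
2% settling time T_s ≈ 4/(ζω_n) = 4/0.85 = 4.71 s.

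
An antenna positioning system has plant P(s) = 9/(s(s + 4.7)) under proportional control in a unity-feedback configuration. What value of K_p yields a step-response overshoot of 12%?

From %OS = 100·exp(−πζ/√(1−ζ²)) = 12%, ζ = −ln(0.12)/√(π²+ln²(0.12)) = 0.5594.
Characteristic equation s² + 4.7s + 9K_p = 0 gives ζ = 4.7/(2√(9K_p)).
Setting ζ = 0.5594: √(9K_p) = 4.7/(2·0.5594) = 4.201, so K_p = 17.65/9 = 1.96.

K_p = 1.96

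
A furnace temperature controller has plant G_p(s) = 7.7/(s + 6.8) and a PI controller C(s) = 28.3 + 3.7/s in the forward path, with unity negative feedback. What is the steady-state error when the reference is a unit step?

The open loop C(s)G_p(s) has a pole at the origin (type 1), so the static position error constant is infinite and e_ss = 1/(1+∞) = 0.

0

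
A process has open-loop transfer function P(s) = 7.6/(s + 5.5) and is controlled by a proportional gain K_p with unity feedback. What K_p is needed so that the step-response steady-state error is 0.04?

K_p = 17.4

Steady-state error for a unit step on this type-0 loop is 1/(1 + K_p·P(0)).
P(0) = 1.382. Require 1/(1 + K_p·1.382) = 0.04, so 1 + 1.382·K_p = 25.
K_p = (25 − 1)/1.382 = 17.4.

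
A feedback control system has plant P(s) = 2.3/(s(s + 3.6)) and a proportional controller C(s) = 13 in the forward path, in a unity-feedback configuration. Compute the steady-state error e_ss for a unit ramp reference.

0.12

The loop has one pole at the origin (type 1). Velocity error constant K_v = lim_{s→0} s·C(s)P(s) = 13·2.3/3.6 = 8.306.
Steady-state error to a unit ramp: e_ss = 1/K_v = 0.12.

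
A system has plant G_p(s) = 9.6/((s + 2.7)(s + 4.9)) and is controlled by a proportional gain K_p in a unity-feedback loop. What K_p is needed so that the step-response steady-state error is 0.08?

For a type-0 loop with proportional control, e_ss = 1/(1 + K_p·G_p(0)).
G_p(0) = 0.7256. Require 1/(1 + K_p·0.7256) = 0.08, so 1 + 0.7256·K_p = 12.5.
K_p = (12.5 − 1)/0.7256 = 15.8.

K_p = 15.8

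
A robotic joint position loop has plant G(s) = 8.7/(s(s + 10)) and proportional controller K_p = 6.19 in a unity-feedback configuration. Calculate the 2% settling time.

From 1 + K_pG(s) = 0: s² + 10s + 53.85 = 0 ⇒ ω_n = 7.338, ζ = 0.6813.
2% settling time T_s ≈ 4/(ζω_n) = 4/5 = 0.8 s.

T_s ≈ 0.8 s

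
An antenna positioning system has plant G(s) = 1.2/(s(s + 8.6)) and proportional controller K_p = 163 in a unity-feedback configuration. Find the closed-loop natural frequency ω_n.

ω_n = 14 rad/s

With unity feedback the closed-loop characteristic equation is s² + 8.6s + 163·1.2 = s² + 8.6s + 195.6 = 0.
Matching s² + 2ζω_n s + ω_n²: ω_n = √195.6 = 13.99 rad/s and 2ζω_n = 8.6, so ζ = 8.6/(2·13.99) = 0.307.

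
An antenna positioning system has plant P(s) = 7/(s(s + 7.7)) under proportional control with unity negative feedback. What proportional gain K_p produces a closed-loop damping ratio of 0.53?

K_p = 7.54

Closed-loop characteristic equation: s² + 7.7s + K_p·7 = 0.
So ω_n = √(7K_p) and 2ζω_n = 7.7, giving ζ = 7.7/(2√(7K_p)).
Setting ζ = 0.53: √(7K_p) = 7.7/(2·0.53) = 7.264, so K_p = 52.77/7 = 7.54.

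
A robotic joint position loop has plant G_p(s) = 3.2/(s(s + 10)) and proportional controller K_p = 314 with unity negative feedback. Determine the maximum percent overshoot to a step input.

60.5%

From 1 + K_pG_p(s) = 0: s² + 10s + 1005 = 0 ⇒ ω_n = 31.7, ζ = 0.1577.
%OS = 100·exp(−πζ/√(1−ζ²)) = 100·exp(−π·0.1577/√0.9751) = 60.5%.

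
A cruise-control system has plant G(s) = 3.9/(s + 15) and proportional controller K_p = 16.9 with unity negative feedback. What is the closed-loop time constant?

τ = 0.0124 s

Closed-loop transfer function: T(s) = K_p·G(s)/(1 + K_p·G(s)) = 65.91/(s + 15 + 65.91) = 65.91/(s + 80.91).
Time constant τ = 1/80.91 = 0.0124 s.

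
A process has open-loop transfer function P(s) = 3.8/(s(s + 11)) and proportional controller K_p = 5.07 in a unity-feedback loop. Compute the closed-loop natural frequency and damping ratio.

1 + K_p·P(s) = 0 gives s² + 11s + 19.27 = 0.
Matching s² + 2ζω_n s + ω_n²: ω_n = √19.27 = 4.389 rad/s and 2ζω_n = 11, so ζ = 11/(2·4.389) = 1.25.

ω_n = 4.39 rad/s, ζ = 1.25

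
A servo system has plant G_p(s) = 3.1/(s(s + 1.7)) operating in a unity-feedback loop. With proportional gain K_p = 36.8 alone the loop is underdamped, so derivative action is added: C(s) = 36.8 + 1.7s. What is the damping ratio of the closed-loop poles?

Forward path: (36.8 + 1.7s)·3.1/(s(s+1.7)). The closed-loop characteristic equation is s² + (1.7 + 3.1·1.7)s + 3.1·36.8 = 0.
That is s² + 6.97s + 114.1 = 0, so ω_n = 10.68 rad/s and ζ = 6.97/(2·10.68) = 0.3263.

ζ = 0.326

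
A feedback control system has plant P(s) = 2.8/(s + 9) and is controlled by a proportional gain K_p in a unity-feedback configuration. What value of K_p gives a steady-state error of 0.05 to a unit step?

The loop is type 0, so e_ss(step) = 1/(1 + K_pos) with K_pos = K_p·P(0).
P(0) = 0.3111. Require 1/(1 + K_p·0.3111) = 0.05, so 1 + 0.3111·K_p = 20.
K_p = (20 − 1)/0.3111 = 61.1.

K_p = 61.1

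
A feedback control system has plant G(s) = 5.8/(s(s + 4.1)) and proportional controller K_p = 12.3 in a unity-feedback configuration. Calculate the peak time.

The closed-loop denominator s² + 4.1s + 71.34 gives ω_n = √71.34 = 8.446 and ζ = 4.1/(2ω_n) = 0.2427.
Damped frequency ω_d = ω_n√(1−ζ²) = 8.194 rad/s, so peak time T_p = π/ω_d = 0.383 s.

T_p = 0.383 s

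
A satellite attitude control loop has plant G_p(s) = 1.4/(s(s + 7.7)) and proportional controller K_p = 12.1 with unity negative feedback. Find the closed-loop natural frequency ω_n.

1 + K_p·G_p(s) = 0 gives s² + 7.7s + 16.94 = 0.
Matching s² + 2ζω_n s + ω_n²: ω_n = √16.94 = 4.116 rad/s and 2ζω_n = 7.7, so ζ = 7.7/(2·4.116) = 0.935.

ω_n = 4.12 rad/s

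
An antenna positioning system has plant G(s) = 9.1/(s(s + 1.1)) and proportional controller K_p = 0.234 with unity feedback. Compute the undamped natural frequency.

ω_n = 1.46 rad/s

1 + K_p·G(s) = 0 gives s² + 1.1s + 2.129 = 0.
So ω_n² = 2.129 ⇒ ω_n = 1.459 rad/s, and ζ = 1.1/(2ω_n) = 0.377.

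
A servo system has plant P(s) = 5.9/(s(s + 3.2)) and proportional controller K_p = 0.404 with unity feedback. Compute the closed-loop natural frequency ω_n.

ω_n = 1.54 rad/s

1 + K_p·P(s) = 0 gives s² + 3.2s + 2.384 = 0.
So ω_n² = 2.384 ⇒ ω_n = 1.544 rad/s, and ζ = 3.2/(2ω_n) = 1.04.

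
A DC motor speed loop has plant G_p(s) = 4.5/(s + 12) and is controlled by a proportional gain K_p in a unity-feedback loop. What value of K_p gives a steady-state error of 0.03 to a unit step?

Steady-state error for a unit step on this type-0 loop is 1/(1 + K_p·G_p(0)).
G_p(0) = 0.375. Require 1/(1 + K_p·0.375) = 0.03, so 1 + 0.375·K_p = 33.33.
K_p = (33.33 − 1)/0.375 = 86.2.

K_p = 86.2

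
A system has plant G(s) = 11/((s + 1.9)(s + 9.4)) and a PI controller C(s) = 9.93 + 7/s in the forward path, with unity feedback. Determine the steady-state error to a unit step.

0

The open loop C(s)G(s) has a pole at the origin (type 1), so the static position error constant is infinite and e_ss = 1/(1+∞) = 0.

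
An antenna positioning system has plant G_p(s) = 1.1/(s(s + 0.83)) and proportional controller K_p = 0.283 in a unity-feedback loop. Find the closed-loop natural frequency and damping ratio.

ω_n = 0.558 rad/s, ζ = 0.744

1 + K_p·G_p(s) = 0 gives s² + 0.83s + 0.3113 = 0.
So ω_n² = 0.3113 ⇒ ω_n = 0.5579 rad/s, and ζ = 0.83/(2ω_n) = 0.744.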